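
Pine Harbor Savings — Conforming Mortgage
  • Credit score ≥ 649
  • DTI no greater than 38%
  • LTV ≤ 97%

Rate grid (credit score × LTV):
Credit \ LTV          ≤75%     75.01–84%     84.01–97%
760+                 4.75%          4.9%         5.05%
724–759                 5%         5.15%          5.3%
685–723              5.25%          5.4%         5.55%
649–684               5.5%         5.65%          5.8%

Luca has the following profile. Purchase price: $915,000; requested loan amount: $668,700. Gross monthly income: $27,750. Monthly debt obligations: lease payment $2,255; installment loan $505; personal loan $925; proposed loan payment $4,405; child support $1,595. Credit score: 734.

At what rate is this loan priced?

Credit score 734 ≥ 649; Total monthly debts = (2,255 + 505 + 925 + 4,405 + 1,595) = 9,685. DTI = 9,685/27,750 = 34.9% ≤ 38%
Loan-to-value = 668,700/915,000 = 73.1% — pass (97% max)
Row: 734 falls in 724–759. Column: 73.1% falls in ≤75%. Rate = 5%.

5%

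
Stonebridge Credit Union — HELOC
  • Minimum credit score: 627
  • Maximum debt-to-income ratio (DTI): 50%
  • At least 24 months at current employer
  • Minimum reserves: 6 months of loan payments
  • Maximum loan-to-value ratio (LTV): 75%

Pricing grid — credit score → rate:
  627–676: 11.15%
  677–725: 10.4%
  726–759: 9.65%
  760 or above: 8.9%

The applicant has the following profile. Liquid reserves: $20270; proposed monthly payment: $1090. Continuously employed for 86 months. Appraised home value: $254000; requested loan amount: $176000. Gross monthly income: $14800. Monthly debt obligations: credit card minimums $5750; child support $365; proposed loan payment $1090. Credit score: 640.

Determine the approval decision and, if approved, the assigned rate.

Credit score 640 ≥ 627 (meets minimum)
LTV = 176,000/254,000 = 69.3% ≤ 75%
Total monthly debts = (5,750 + 365 + 1,090) = 7,205. DTI = 7,205/14,800 = 48.7% ≤ 50%
Employment 86 ≥ 24 months
Liquid reserves cover 20,270/1,090 = 18.6 months — ≥ 6 required
All requirements met. Score 640 falls in the 627–676 tier → 11.15%.

Approved at 11.15%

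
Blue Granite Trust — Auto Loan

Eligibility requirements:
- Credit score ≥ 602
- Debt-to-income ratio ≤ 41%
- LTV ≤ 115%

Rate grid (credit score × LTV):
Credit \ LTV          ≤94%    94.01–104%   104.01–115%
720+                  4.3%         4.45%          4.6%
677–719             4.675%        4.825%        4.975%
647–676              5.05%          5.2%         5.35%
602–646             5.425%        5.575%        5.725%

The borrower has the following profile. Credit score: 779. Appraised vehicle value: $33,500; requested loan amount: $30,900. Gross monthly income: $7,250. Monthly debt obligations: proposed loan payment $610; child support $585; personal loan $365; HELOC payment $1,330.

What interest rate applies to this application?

Credit score 779 ≥ 602; Total monthly debts = (610 + 585 + 365 + 1,330) = 2,890. DTI = 2,890/7,250 = 39.9% ≤ 41%
Loan-to-value = 30,900/33,500 = 92.2% — pass (115% max)
Score 779 is in the 720+ band; LTV 92.2% is in the ≤94% band → 4.3%.

4.3%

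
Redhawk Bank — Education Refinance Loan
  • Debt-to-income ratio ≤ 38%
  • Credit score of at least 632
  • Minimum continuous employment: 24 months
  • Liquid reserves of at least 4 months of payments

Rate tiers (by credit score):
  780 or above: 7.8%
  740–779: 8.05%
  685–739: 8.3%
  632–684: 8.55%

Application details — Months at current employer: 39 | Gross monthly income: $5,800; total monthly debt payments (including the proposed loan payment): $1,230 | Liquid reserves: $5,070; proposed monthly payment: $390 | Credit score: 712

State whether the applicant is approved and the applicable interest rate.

Approved at 8.3%

Credit score 712 ≥ 632 (meets minimum)
Employment 39 ≥ 24 months
Reserves = 5,070/390 = 13.0 months ≥ 4
DTI = 1,230/5,800 = 21.2% ≤ 38%
All requirements met. Score 712 falls in the 685–739 tier → 8.3%.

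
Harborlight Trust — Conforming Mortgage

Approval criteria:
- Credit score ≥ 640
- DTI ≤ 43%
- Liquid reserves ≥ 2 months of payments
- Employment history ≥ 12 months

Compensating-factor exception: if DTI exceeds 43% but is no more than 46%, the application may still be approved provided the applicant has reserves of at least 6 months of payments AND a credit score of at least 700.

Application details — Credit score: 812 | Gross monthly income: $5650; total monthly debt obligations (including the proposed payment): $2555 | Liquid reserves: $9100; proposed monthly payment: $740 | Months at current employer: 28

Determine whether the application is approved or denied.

Approved

Credit score 812 ≥ 640 (meets base)
DTI = 2,555/5,650 = 45.2% > 43% — standard DTI limit exceeded.
Liquid reserves cover 9,100/740 = 12.3 months — ≥ 2 required
Employment 28 ≥ 12 months
DTI 45.2% is within the 43%–46% exception band; checking compensating factors.
Override check — reserves: 12.3 mo (ok); score: 812 (ok).
Both override conditions satisfied; DTI exception granted.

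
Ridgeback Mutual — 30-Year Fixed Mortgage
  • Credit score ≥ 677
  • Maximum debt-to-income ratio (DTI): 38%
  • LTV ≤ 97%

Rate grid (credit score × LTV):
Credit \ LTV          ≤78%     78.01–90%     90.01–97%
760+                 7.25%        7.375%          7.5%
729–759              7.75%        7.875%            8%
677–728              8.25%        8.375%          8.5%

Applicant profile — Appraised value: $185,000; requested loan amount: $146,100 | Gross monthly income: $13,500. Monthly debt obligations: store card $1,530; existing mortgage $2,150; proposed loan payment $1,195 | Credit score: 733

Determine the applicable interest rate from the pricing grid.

Credit score 733 ≥ 677; Total monthly debts = (1,530 + 2,150 + 1,195) = 4,875. Debt-to-income = 4,875/13,500 = 36.1% — meets 38% limit
LTV: 146,100 ÷ 185,000 = 79%, within 97% cap
Score 733 is in the 729–759 band; LTV 79% is in the 78.01–90% band → 7.875%.

7.875%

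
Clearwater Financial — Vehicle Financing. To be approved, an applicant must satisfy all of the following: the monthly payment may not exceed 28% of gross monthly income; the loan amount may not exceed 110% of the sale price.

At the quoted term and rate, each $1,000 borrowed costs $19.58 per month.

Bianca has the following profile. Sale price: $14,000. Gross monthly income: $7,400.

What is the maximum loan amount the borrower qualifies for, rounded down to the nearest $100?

$15,400

Payment cap: 28% × $7,400 = $2,072/month.
At $19.58 per $1,000, that supports 2,072/19.58 × 1,000 ≈ $105,822 → $105,800.
LTV cap: 110% × $14,000 = $15,400 → $15,400.
Binding constraint: loan-to-value.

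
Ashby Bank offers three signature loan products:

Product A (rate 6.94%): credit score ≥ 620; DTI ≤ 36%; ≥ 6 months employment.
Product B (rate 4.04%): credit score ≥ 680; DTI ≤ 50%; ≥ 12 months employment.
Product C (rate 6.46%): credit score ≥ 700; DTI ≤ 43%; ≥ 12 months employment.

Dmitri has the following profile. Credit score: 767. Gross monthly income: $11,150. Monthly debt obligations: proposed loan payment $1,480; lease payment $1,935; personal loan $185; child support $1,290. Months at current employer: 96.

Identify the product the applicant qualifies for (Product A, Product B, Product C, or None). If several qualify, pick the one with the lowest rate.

Total debts = (1,480 + 1,935 + 185 + 1,290) = 4,890; DTI = 4,890/11,150 = 43.9%.
Product A: score 767 ≥ 620; DTI 43.9% > 36%; employment 96 ≥ 6 mo → does not qualify.
Product B: score 767 ≥ 680; DTI 43.9% ≤ 50%; employment 96 ≥ 12 mo → qualifies.
Product C: score 767 ≥ 700; DTI 43.9% > 43%; employment 96 ≥ 12 mo → does not qualify.

Product B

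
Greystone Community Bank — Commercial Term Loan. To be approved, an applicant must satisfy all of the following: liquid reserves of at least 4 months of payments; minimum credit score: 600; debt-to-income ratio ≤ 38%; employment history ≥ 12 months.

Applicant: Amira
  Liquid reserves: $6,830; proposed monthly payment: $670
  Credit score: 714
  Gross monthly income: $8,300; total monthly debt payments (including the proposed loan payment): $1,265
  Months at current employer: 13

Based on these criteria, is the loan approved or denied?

Approved

Reserves: 6,830 ÷ 670 = 10.2 months (meets 4-month minimum)
Credit score 714 ≥ 600 (meets)
DTI = 1,265/8,300 = 15.2% ≤ 38%
Employment 13 ≥ 12 months
All criteria satisfied.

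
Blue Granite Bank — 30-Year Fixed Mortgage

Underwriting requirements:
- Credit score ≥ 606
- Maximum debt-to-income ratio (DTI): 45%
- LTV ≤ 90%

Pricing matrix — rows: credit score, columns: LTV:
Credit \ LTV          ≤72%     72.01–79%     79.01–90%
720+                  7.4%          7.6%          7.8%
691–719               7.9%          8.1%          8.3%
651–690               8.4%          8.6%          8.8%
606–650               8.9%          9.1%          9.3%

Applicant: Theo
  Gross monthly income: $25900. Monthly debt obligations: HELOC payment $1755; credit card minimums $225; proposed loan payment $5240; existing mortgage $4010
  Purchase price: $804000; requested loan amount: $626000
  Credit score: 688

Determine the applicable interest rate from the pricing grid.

Credit score 688 ≥ 606; Total monthly debts = (1,755 + 225 + 5,240 + 4,010) = 11,230. DTI: 11,230 ÷ 25,900 = 43.4%, within the 45% cap
Loan-to-value = 626,000/804,000 = 77.9% — pass (90% max)
Score 688 is in the 651–690 band; LTV 77.9% is in the 72.01–79% band → 8.6%.

8.6%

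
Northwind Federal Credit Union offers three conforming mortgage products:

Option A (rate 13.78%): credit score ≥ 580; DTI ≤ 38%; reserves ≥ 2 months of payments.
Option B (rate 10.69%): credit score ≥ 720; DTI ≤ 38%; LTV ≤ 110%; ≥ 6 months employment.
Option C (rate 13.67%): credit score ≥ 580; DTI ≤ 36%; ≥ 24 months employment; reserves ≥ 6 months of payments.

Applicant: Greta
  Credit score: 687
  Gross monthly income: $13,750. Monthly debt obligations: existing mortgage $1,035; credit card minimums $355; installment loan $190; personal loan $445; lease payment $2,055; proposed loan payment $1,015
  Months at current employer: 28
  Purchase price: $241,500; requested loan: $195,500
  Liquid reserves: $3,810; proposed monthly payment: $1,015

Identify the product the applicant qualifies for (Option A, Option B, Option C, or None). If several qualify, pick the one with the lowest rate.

Total debts = (1,035 + 355 + 190 + 445 + 2,055 + 1,015) = 5,095; DTI = 5,095/13,750 = 37.1%.
LTV = 195,500/241,500 = 81%.
Reserves = 3,810/1,015 = 3.8 months.
Option A: score 687 ≥ 580; DTI 37.1% ≤ 38%; reserves 3.8 ≥ 2 mo → qualifies.
Option B: score 687 < 720; DTI 37.1% ≤ 38%; LTV 81% ≤ 110%; employment 28 ≥ 6 mo → does not qualify.
Option C: score 687 ≥ 580; DTI 37.1% > 36%; employment 28 ≥ 24 mo; reserves 3.8 < 6 mo → does not qualify.

Option A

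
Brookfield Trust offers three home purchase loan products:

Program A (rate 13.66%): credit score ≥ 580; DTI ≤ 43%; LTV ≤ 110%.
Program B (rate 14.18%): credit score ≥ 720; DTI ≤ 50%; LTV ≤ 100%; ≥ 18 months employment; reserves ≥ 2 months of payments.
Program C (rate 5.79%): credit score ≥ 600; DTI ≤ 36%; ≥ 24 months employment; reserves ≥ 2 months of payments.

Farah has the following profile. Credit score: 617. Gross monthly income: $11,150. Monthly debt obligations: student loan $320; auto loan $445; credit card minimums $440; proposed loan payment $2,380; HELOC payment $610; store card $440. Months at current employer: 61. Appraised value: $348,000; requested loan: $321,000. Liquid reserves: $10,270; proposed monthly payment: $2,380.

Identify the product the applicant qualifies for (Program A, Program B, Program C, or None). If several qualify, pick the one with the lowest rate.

Program A

Total debts = (320 + 445 + 440 + 2,380 + 610 + 440) = 4,635; DTI = 4,635/11,150 = 41.6%.
LTV = 321,000/348,000 = 92.2%.
Reserves = 10,270/2,380 = 4.3 months.
Program A: score 617 ≥ 580; DTI 41.6% ≤ 43%; LTV 92.2% ≤ 110% → qualifies.
Program B: score 617 < 720; DTI 41.6% ≤ 50%; LTV 92.2% ≤ 100%; employment 61 ≥ 18 mo; reserves 4.3 ≥ 2 mo → does not qualify.
Program C: score 617 ≥ 600; DTI 41.6% > 36%; employment 61 ≥ 24 mo; reserves 4.3 ≥ 2 mo → does not qualify.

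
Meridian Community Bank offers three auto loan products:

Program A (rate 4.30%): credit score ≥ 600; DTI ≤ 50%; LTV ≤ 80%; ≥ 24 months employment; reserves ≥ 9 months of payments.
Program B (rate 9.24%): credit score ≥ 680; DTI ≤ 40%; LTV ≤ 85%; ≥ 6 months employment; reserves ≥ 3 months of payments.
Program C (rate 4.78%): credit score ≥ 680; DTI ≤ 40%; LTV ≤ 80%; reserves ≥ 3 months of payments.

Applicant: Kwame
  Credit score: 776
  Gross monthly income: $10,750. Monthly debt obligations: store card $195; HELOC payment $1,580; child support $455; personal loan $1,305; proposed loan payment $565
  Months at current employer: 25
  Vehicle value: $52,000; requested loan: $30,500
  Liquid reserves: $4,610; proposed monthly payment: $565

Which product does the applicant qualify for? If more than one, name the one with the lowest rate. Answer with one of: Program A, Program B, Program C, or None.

Total debts = (195 + 1,580 + 455 + 1,305 + 565) = 4,100; DTI = 4,100/10,750 = 38.1%.
LTV = 30,500/52,000 = 58.7%.
Reserves = 4,610/565 = 8.2 months.
Program A: score 776 ≥ 600; DTI 38.1% ≤ 50%; LTV 58.7% ≤ 80%; employment 25 ≥ 24 mo; reserves 8.2 < 9 mo → does not qualify.
Program B: score 776 ≥ 680; DTI 38.1% ≤ 40%; LTV 58.7% ≤ 85%; employment 25 ≥ 6 mo; reserves 8.2 ≥ 3 mo → qualifies.
Program C: score 776 ≥ 680; DTI 38.1% ≤ 40%; LTV 58.7% ≤ 80%; reserves 8.2 ≥ 3 mo → qualifies.
Qualifying: Program B, Program C. Lowest rate is 4.78% → Program C.

Program C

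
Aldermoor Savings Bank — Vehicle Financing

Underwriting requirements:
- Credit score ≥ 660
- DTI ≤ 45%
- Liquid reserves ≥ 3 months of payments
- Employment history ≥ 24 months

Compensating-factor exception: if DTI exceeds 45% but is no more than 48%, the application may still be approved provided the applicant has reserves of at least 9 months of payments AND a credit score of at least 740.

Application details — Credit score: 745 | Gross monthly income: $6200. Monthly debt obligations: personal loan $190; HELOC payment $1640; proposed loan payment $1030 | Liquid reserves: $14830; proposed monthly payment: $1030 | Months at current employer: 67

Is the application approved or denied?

Approved

Credit score 745 ≥ 660 (meets base)
Total debts = (190 + 1,640 + 1,030) = 2,860. DTI: 2,860 ÷ 6,200 = 46.1%, over the 45% base limit.
Reserves: 14,830 ÷ 1,030 = 14.4 months (meets 3-month minimum)
Employment 67 ≥ 24 months
DTI 46.1% is within the 45%–48% exception band; checking compensating factors.
Reserves 14.4 ≥ 9 months; credit score 745 ≥ 740.
Both override conditions satisfied; DTI exception granted.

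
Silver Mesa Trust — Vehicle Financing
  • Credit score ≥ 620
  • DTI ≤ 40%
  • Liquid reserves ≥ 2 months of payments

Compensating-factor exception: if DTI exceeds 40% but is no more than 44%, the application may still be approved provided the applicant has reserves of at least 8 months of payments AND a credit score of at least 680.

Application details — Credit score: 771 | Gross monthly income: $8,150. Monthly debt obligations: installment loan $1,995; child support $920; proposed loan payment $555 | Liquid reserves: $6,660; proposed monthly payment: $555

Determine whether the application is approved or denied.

Credit score 771 ≥ 620 (meets base)
Total debts = (1,995 + 920 + 555) = 3,470. DTI = 3,470/8,150 = 42.6% > 40% — standard DTI limit exceeded.
Reserves: 6,660 ÷ 555 = 12.0 months (meets 2-month minimum)
DTI 42.6% is within the 40%–44% exception band; checking compensating factors.
Reserves 12.0 ≥ 8 months; credit score 771 ≥ 680.
Both override conditions satisfied; DTI exception granted.

Approved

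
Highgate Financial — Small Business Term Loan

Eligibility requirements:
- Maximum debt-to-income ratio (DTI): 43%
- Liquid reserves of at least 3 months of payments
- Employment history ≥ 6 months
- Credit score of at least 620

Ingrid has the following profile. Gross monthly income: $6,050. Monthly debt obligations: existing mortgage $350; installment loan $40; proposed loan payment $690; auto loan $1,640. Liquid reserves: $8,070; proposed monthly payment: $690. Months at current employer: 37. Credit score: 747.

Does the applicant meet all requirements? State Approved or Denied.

Total monthly debts = (350 + 40 + 690 + 1,640) = 2,720. DTI: 2,720 ÷ 6,050 = 45%, exceeds the 43% cap
Reserves: 8,070 ÷ 690 = 11.7 months (meets 3-month minimum)
Employment 37 ≥ 6 months
Credit score 747 ≥ 620 (meets)
Fails on DTI.

Denied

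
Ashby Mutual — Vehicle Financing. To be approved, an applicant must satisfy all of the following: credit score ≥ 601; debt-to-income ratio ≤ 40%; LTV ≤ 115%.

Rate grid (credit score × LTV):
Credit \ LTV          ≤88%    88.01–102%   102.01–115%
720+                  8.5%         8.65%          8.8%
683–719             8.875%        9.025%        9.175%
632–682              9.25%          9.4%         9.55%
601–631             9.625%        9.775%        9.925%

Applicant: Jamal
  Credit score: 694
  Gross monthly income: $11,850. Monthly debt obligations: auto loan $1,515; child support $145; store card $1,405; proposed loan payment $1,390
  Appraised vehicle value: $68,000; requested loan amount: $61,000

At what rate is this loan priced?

9.025%

Credit score 694 ≥ 601; Total monthly debts = (1,515 + 145 + 1,405 + 1,390) = 4,455. Debt-to-income = 4,455/11,850 = 37.6% — meets 40% limit
LTV = 61,000/68,000 = 89.7% ≤ 115%
Credit 694 → row 683–719; LTV 89.7% → column 88.01–102%. Grid cell → 9.025%.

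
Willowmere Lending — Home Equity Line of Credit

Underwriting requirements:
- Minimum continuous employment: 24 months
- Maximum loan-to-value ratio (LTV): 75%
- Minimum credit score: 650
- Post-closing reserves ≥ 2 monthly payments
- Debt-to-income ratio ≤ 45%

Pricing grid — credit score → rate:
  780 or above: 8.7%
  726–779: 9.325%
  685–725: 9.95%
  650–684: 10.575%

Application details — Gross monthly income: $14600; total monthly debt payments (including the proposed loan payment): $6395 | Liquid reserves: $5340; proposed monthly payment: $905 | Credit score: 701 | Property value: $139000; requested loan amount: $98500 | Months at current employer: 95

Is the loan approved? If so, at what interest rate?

Credit score 701 ≥ 650 (meets minimum)
Employment 95 ≥ 24 months
Reserves = 5,340/905 = 5.9 months ≥ 2
Loan-to-value = 98,500/139,000 = 70.9% — pass (75% max)
DTI = 6,395/14,600 = 43.8% ≤ 45%
All requirements met. Score 701 falls in the 685–725 tier → 9.95%.

Approved at 9.95%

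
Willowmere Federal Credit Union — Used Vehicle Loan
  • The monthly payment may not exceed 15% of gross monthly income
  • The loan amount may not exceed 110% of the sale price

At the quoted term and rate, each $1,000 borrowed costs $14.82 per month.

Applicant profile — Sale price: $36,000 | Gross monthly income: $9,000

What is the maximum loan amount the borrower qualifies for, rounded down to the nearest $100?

$39,600

Payment cap: 15% × $9,000 = $1,350/month.
At $14.82 per $1,000, that supports 1,350/14.82 × 1,000 ≈ $91,093 → $91,000.
LTV cap: 110% × $36,000 = $39,600 → $39,600.
Binding constraint: loan-to-value.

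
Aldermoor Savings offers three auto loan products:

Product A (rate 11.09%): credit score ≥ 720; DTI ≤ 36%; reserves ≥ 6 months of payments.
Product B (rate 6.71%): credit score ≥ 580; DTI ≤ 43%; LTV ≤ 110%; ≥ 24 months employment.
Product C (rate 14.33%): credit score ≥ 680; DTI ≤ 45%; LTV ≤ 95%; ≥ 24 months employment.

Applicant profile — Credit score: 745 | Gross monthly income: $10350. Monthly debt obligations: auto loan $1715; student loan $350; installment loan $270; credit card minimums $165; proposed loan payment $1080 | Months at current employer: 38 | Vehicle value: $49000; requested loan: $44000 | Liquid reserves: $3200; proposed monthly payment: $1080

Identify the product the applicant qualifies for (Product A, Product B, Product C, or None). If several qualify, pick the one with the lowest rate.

Product B

Total debts = (1,715 + 350 + 270 + 165 + 1,080) = 3,580; DTI = 3,580/10,350 = 34.6%.
LTV = 44,000/49,000 = 89.8%.
Reserves = 3,200/1,080 = 3.0 months.
Product A: score 745 ≥ 720; DTI 34.6% ≤ 36%; reserves 3.0 < 6 mo → does not qualify.
Product B: score 745 ≥ 580; DTI 34.6% ≤ 43%; LTV 89.8% ≤ 110%; employment 38 ≥ 24 mo → qualifies.
Product C: score 745 ≥ 680; DTI 34.6% ≤ 45%; LTV 89.8% ≤ 95%; employment 38 ≥ 24 mo → qualifies.
Qualifying: Product B, Product C. Lowest rate is 6.71% → Product B.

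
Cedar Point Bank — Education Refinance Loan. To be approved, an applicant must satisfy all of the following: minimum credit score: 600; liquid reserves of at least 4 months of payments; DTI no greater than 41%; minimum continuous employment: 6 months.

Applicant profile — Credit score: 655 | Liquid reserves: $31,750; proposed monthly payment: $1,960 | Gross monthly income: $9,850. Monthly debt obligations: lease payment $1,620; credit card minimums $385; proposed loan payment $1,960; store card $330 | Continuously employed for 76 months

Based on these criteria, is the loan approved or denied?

Credit score 655 ≥ 600 (meets)
Reserves: 31,750 ÷ 1,960 = 16.2 months (meets 4-month minimum)
Total monthly debts = (1,620 + 385 + 1,960 + 330) = 4,295. DTI: 4,295 ÷ 9,850 = 43.6%, exceeds the 41% cap
Employment 76 ≥ 6 months
Fails on DTI.

Denied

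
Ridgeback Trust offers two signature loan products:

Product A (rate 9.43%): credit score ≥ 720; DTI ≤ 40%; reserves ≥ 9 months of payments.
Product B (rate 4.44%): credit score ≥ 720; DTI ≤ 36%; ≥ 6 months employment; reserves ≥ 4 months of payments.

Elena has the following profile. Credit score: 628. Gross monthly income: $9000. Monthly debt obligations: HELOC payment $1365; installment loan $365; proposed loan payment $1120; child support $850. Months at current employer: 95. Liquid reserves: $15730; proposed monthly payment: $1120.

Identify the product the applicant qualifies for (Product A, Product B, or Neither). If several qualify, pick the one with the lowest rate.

Total debts = (1,365 + 365 + 1,120 + 850) = 3,700; DTI = 3,700/9,000 = 41.1%.
Reserves = 15,730/1,120 = 14.0 months.
Product A: score 628 < 720; DTI 41.1% > 40%; reserves 14.0 ≥ 9 mo → does not qualify.
Product B: score 628 < 720; DTI 41.1% > 36%; employment 95 ≥ 6 mo; reserves 14.0 ≥ 4 mo → does not qualify.

Neither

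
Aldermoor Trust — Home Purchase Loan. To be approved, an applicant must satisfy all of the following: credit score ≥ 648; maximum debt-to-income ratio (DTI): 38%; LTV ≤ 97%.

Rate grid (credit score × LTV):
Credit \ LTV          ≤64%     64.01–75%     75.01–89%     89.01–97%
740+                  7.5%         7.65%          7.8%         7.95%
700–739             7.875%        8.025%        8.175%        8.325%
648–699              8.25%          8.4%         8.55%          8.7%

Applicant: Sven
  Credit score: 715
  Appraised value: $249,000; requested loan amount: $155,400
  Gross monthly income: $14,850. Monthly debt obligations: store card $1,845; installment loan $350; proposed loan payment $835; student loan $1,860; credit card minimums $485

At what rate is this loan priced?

Credit score 715 ≥ 648; Total monthly debts = (1,845 + 350 + 835 + 1,860 + 485) = 5,375. Debt-to-income = 5,375/14,850 = 36.2% — meets 38% limit
Loan-to-value = 155,400/249,000 = 62.4% — pass (97% max)
Row: 715 falls in 700–739. Column: 62.4% falls in ≤64%. Rate = 7.875%.

7.875%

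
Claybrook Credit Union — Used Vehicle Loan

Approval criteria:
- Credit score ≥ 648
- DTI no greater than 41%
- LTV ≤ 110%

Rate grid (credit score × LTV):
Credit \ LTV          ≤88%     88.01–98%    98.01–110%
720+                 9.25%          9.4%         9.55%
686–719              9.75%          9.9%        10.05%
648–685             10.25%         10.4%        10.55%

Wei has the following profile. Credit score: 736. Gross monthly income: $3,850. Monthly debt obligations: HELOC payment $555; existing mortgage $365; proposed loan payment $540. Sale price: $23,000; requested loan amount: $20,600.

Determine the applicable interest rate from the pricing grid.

Credit score 736 ≥ 648; Total monthly debts = (555 + 365 + 540) = 1,460. DTI = 1,460/3,850 = 37.9% ≤ 41%
Loan-to-value = 20,600/23,000 = 89.6% — pass (110% max)
Score 736 is in the 720+ band; LTV 89.6% is in the 88.01–98% band → 9.4%.

9.4%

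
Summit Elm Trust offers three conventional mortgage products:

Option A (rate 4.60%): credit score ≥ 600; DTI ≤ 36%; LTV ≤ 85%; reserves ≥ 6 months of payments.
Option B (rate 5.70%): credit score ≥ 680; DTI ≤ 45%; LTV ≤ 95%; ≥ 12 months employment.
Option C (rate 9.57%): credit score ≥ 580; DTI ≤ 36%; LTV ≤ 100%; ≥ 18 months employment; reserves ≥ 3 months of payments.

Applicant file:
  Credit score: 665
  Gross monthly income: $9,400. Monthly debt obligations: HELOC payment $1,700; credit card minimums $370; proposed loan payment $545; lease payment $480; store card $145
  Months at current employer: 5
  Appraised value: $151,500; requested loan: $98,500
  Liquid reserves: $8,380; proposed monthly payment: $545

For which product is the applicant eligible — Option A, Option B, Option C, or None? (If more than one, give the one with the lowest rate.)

Option A

Total debts = (1,700 + 370 + 545 + 480 + 145) = 3,240; DTI = 3,240/9,400 = 34.5%.
LTV = 98,500/151,500 = 65%.
Reserves = 8,380/545 = 15.4 months.
Option A: score 665 ≥ 600; DTI 34.5% ≤ 36%; LTV 65% ≤ 85%; reserves 15.4 ≥ 6 mo → qualifies.
Option B: score 665 < 680; DTI 34.5% ≤ 45%; LTV 65% ≤ 95%; employment 5 < 12 mo → does not qualify.
Option C: score 665 ≥ 580; DTI 34.5% ≤ 36%; LTV 65% ≤ 100%; employment 5 < 18 mo; reserves 15.4 ≥ 3 mo → does not qualify.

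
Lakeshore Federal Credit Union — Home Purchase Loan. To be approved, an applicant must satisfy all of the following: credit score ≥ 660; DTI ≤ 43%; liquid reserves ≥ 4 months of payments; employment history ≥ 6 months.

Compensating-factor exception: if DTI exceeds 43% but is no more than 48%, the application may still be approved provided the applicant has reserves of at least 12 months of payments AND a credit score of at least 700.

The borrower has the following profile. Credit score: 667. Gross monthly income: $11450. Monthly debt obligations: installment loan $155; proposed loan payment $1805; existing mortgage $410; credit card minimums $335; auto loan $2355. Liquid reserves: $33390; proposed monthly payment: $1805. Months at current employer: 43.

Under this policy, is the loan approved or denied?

Credit score 667 ≥ 660 (meets base)
Total debts = (155 + 1,805 + 410 + 335 + 2,355) = 5,060. DTI = 5,060/11,450 = 44.2% > 43% — standard DTI limit exceeded.
Reserves: 33,390 ÷ 1,805 = 18.5 months (meets 4-month minimum)
Employment 43 ≥ 6 months
44.2% falls in the override range (43%–48%), so the compensating-factor test applies.
Reserves 18.5 ≥ 12 months; credit score 667 < 700.
Compensating-factor requirement not fully met.

Denied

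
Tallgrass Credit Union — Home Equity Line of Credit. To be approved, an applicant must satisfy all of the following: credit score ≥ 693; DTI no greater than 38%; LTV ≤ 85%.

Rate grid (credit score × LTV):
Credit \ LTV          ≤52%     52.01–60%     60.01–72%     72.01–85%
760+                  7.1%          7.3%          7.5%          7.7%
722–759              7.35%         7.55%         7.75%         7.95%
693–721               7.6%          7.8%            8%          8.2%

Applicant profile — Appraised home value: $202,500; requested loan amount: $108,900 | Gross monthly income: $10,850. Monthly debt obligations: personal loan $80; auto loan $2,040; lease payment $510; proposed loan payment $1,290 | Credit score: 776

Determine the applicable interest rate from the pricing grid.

7.3%

Credit score 776 ≥ 693; Total monthly debts = (80 + 2,040 + 510 + 1,290) = 3,920. DTI = 3,920/10,850 = 36.1% ≤ 38%
Loan-to-value = 108,900/202,500 = 53.8% — pass (85% max)
Score 776 is in the 760+ band; LTV 53.8% is in the 52.01–60% band → 7.3%.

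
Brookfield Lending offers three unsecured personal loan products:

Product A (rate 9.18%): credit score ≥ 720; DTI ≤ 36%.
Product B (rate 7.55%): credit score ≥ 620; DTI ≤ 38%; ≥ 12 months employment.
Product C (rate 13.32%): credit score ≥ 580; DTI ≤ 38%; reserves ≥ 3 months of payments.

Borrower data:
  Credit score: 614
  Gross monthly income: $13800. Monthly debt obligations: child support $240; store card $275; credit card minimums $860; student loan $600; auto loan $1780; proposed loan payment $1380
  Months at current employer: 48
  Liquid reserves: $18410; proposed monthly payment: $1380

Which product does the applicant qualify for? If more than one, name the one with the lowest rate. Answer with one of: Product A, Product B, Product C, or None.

Product C

Total debts = (240 + 275 + 860 + 600 + 1,780 + 1,380) = 5,135; DTI = 5,135/13,800 = 37.2%.
Reserves = 18,410/1,380 = 13.3 months.
Product A: score 614 < 720; DTI 37.2% > 36% → does not qualify.
Product B: score 614 < 620; DTI 37.2% ≤ 38%; employment 48 ≥ 12 mo → does not qualify.
Product C: score 614 ≥ 580; DTI 37.2% ≤ 38%; reserves 13.3 ≥ 3 mo → qualifies.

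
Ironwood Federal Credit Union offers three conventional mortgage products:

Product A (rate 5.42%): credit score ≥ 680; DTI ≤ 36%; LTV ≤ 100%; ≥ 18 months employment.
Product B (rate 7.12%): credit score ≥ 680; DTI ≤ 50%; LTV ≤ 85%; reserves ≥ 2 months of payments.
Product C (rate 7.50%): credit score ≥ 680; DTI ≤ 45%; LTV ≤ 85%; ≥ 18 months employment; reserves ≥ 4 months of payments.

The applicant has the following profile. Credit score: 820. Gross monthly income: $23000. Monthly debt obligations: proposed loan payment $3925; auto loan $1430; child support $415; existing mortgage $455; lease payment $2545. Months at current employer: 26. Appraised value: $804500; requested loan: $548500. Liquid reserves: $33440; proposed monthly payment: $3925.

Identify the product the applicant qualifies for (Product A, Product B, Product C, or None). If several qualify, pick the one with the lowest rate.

Total debts = (3,925 + 1,430 + 415 + 455 + 2,545) = 8,770; DTI = 8,770/23,000 = 38.1%.
LTV = 548,500/804,500 = 68.2%.
Reserves = 33,440/3,925 = 8.5 months.
Product A: score 820 ≥ 680; DTI 38.1% > 36%; LTV 68.2% ≤ 100%; employment 26 ≥ 18 mo → does not qualify.
Product B: score 820 ≥ 680; DTI 38.1% ≤ 50%; LTV 68.2% ≤ 85%; reserves 8.5 ≥ 2 mo → qualifies.
Product C: score 820 ≥ 680; DTI 38.1% ≤ 45%; LTV 68.2% ≤ 85%; employment 26 ≥ 18 mo; reserves 8.5 ≥ 4 mo → qualifies.
Qualifying: Product B, Product C. Lowest rate is 7.12% → Product B.

Product B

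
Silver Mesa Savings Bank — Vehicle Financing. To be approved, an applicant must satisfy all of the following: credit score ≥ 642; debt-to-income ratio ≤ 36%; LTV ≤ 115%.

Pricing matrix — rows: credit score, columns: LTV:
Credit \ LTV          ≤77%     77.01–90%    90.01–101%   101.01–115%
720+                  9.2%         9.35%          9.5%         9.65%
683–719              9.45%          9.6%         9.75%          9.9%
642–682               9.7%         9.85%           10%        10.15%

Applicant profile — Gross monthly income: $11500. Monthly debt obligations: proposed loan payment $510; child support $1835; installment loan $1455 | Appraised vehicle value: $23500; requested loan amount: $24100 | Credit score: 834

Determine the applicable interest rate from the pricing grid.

Credit score 834 ≥ 642; Total monthly debts = (510 + 1,835 + 1,455) = 3,800. Debt-to-income = 3,800/11,500 = 33% — meets 36% limit
LTV: 24,100 ÷ 23,500 = 102.6%, within 115% cap
Row: 834 falls in 720+. Column: 102.6% falls in 101.01–115%. Rate = 9.65%.

9.65%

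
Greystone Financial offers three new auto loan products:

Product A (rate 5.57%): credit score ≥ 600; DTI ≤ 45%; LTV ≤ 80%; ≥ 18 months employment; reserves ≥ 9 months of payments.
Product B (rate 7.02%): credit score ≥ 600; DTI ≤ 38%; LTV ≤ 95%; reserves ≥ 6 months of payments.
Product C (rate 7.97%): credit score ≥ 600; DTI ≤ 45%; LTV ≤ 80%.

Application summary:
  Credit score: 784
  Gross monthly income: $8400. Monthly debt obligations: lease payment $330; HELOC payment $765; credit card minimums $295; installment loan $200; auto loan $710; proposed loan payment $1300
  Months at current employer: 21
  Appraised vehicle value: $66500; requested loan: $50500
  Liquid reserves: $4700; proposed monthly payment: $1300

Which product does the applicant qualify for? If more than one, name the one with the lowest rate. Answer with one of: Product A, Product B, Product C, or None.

Total debts = (330 + 765 + 295 + 200 + 710 + 1,300) = 3,600; DTI = 3,600/8,400 = 42.9%.
LTV = 50,500/66,500 = 75.9%.
Reserves = 4,700/1,300 = 3.6 months.
Product A: score 784 ≥ 600; DTI 42.9% ≤ 45%; LTV 75.9% ≤ 80%; employment 21 ≥ 18 mo; reserves 3.6 < 9 mo → does not qualify.
Product B: score 784 ≥ 600; DTI 42.9% > 38%; LTV 75.9% ≤ 95%; reserves 3.6 < 6 mo → does not qualify.
Product C: score 784 ≥ 600; DTI 42.9% ≤ 45%; LTV 75.9% ≤ 80% → qualifies.

Product C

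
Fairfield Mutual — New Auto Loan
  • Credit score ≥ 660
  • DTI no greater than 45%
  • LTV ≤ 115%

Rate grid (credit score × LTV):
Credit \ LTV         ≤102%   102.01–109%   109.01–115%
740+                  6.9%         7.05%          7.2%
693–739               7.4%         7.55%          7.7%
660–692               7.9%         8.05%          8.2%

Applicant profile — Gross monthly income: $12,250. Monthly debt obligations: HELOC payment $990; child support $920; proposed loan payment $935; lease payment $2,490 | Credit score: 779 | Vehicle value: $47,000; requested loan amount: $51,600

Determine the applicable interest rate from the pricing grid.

7.2%

Credit score 779 ≥ 660; Total monthly debts = (990 + 920 + 935 + 2,490) = 5,335. Debt-to-income = 5,335/12,250 = 43.6% — meets 45% limit
Loan-to-value = 51,600/47,000 = 109.8% — pass (115% max)
Score 779 is in the 740+ band; LTV 109.8% is in the 109.01–115% band → 7.2%.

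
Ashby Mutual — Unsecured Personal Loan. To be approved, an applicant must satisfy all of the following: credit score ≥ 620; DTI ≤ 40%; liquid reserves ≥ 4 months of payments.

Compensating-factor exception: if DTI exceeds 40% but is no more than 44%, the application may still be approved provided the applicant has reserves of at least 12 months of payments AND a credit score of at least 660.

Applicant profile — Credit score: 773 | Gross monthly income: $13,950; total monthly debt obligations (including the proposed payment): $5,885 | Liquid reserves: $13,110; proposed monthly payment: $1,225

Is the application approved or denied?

Denied

Credit score 773 ≥ 620 (meets base)
DTI: 5,885 ÷ 13,950 = 42.2%, over the 40% base limit.
Liquid reserves cover 13,110/1,225 = 10.7 months — ≥ 4 required
DTI 42.2% is within the 40%–44% exception band; checking compensating factors.
Override check — reserves: 10.7 mo (short of 12); score: 773 (ok).
Compensating-factor requirement not fully met.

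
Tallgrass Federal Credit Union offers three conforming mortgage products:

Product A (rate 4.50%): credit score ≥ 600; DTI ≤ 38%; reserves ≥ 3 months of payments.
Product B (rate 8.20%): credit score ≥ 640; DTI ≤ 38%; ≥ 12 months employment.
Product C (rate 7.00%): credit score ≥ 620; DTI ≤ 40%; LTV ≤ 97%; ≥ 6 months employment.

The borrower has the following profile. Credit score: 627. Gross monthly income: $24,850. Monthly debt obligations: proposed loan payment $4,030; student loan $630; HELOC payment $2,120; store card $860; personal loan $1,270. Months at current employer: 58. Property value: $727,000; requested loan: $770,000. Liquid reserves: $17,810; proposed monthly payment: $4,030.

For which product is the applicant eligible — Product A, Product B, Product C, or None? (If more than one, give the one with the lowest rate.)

Product A

Total debts = (4,030 + 630 + 2,120 + 860 + 1,270) = 8,910; DTI = 8,910/24,850 = 35.9%.
LTV = 770,000/727,000 = 105.9%.
Reserves = 17,810/4,030 = 4.4 months.
Product A: score 627 ≥ 600; DTI 35.9% ≤ 38%; reserves 4.4 ≥ 3 mo → qualifies.
Product B: score 627 < 640; DTI 35.9% ≤ 38%; employment 58 ≥ 12 mo → does not qualify.
Product C: score 627 ≥ 620; DTI 35.9% ≤ 40%; LTV 105.9% > 97%; employment 58 ≥ 6 mo → does not qualify.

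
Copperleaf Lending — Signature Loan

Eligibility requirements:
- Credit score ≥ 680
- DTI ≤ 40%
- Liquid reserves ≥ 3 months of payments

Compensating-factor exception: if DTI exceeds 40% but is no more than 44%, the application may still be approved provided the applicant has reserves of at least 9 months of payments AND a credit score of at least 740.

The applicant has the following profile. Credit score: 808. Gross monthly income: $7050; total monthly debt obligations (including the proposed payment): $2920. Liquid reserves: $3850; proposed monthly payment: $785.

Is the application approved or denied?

Denied

Credit score 808 ≥ 680 (meets base)
DTI: 2,920 ÷ 7,050 = 41.4%, over the 40% base limit.
Reserves: 3,850 ÷ 785 = 4.9 months (meets 3-month minimum)
DTI 41.4% is within the 40%–44% exception band; checking compensating factors.
Override check — reserves: 4.9 mo (short of 9); score: 808 (ok).
Override conditions not both satisfied; exception does not apply.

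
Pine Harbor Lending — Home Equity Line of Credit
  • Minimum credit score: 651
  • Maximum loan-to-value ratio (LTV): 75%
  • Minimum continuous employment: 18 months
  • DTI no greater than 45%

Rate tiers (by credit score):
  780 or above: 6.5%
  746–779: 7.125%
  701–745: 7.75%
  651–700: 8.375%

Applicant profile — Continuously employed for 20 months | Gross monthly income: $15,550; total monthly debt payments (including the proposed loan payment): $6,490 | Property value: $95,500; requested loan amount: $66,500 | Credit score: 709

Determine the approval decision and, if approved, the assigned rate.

Credit score 709 ≥ 651 (meets minimum)
LTV: 66,500 ÷ 95,500 = 69.6%, within 75% cap
DTI: 6,490 ÷ 15,550 = 41.7%, within the 45% cap
Employment 20 ≥ 18 months
All requirements met. Score 709 falls in the 701–745 tier → 7.75%.

Approved at 7.75%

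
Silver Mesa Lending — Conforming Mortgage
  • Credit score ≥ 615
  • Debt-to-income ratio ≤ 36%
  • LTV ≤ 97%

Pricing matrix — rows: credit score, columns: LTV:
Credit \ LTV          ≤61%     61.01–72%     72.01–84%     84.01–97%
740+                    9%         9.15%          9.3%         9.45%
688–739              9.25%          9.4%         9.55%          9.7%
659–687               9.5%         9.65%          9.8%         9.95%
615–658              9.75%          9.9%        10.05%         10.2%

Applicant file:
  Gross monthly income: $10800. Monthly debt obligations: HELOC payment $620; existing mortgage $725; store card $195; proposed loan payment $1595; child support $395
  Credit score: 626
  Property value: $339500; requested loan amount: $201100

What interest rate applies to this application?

9.75%

Credit score 626 ≥ 615; Total monthly debts = (620 + 725 + 195 + 1,595 + 395) = 3,530. DTI: 3,530 ÷ 10,800 = 32.7%, within the 36% cap
Loan-to-value = 201,100/339,500 = 59.2% — pass (97% max)
Row: 626 falls in 615–658. Column: 59.2% falls in ≤61%. Rate = 9.75%.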